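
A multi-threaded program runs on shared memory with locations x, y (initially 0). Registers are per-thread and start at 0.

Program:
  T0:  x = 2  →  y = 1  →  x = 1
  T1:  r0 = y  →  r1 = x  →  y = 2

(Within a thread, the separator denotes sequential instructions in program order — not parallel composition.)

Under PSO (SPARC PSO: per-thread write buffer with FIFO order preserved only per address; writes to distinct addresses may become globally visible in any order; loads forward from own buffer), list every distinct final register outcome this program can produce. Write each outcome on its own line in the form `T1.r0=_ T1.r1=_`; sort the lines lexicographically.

outcome vector order: (T1.r0,T1.r1)
|PSO outcomes| = 6

T1.r0=0 T1.r1=0
T1.r0=0 T1.r1=1
T1.r0=0 T1.r1=2
T1.r0=1 T1.r1=0
T1.r0=1 T1.r1=1
T1.r0=1 T1.r1=2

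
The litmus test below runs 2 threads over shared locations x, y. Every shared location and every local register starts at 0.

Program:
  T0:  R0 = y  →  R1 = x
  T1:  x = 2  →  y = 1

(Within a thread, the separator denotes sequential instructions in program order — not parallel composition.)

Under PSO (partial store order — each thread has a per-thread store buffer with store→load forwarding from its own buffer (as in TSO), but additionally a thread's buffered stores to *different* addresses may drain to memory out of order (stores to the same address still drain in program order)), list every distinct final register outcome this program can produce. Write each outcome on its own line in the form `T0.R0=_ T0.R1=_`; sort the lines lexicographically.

outcome vector order: (T0.R0,T0.R1)
|PSO outcomes| = 4

T0.R0=0 T0.R1=0
T0.R0=0 T0.R1=2
T0.R0=1 T0.R1=0
T0.R0=1 T0.R1=2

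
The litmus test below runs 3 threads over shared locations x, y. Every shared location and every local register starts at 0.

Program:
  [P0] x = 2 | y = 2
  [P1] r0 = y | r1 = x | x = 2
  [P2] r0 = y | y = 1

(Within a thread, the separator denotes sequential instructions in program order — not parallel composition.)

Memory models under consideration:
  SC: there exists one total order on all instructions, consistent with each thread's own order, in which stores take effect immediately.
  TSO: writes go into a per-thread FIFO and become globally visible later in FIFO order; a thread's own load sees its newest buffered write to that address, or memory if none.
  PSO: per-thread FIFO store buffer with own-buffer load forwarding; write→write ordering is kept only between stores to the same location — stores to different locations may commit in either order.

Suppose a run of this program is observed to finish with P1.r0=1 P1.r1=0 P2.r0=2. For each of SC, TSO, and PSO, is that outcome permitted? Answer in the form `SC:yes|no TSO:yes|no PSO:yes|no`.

SC:no TSO:no PSO:yes

outcome vector order: (P1.r0,P1.r1,P2.r0)
[SC] allowed = {0/0/0 0/0/2 0/2/0 0/2/2 1/0/0 1/2/0 1/2/2 2/2/0 2/2/2}
[TSO] allowed = {0/0/0 0/0/2 0/2/0 0/2/2 1/0/0 1/2/0 1/2/2 2/2/0 2/2/2}
[PSO] allowed = {0/0/0 0/0/2 0/2/0 0/2/2 1/0/0 1/0/2 1/2/0 1/2/2 2/0/0 2/0/2 2/2/0 2/2/2}
target 1/0/2 ∈ {PSO}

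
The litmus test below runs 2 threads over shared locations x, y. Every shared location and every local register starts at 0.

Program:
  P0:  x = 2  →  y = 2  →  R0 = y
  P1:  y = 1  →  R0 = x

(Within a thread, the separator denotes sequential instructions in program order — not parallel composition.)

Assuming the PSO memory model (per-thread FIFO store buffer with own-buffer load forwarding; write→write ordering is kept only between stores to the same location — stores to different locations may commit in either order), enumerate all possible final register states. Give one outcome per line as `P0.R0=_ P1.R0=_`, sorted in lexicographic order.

P0.R0=1 P1.R0=0
P0.R0=1 P1.R0=2
P0.R0=2 P1.R0=0
P0.R0=2 P1.R0=2

outcome vector order: (P0.R0,P1.R0)
|PSO outcomes| = 4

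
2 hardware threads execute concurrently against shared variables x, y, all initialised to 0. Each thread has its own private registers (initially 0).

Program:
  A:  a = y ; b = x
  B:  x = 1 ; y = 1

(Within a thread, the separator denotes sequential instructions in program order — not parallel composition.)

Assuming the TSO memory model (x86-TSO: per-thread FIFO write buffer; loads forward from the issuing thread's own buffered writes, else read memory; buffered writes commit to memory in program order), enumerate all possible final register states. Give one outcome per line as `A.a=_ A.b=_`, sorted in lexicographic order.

A.a=0 A.b=0
A.a=0 A.b=1
A.a=1 A.b=1

outcome vector order: (A.a,A.b)
|TSO outcomes| = 3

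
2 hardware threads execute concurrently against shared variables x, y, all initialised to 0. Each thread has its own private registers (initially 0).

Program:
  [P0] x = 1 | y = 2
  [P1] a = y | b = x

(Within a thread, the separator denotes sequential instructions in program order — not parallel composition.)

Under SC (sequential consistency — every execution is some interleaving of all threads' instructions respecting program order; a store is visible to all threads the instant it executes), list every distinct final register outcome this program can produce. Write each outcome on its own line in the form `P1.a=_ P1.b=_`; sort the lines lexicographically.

P1.a=0 P1.b=0
P1.a=0 P1.b=1
P1.a=2 P1.b=1

outcome vector order: (P1.a,P1.b)
|SC outcomes| = 3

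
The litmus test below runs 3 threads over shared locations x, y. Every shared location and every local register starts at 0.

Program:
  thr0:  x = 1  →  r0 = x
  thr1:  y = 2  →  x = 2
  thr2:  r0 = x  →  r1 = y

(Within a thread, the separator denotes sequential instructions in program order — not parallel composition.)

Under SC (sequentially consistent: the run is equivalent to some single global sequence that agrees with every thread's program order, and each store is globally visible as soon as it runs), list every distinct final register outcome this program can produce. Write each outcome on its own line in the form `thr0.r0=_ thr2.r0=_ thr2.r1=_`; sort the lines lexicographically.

outcome vector order: (thr0.r0,thr2.r0,thr2.r1)
|SC outcomes| = 10

thr0.r0=1 thr2.r0=0 thr2.r1=0
thr0.r0=1 thr2.r0=0 thr2.r1=2
thr0.r0=1 thr2.r0=1 thr2.r1=0
thr0.r0=1 thr2.r0=1 thr2.r1=2
thr0.r0=1 thr2.r0=2 thr2.r1=2
thr0.r0=2 thr2.r0=0 thr2.r1=0
thr0.r0=2 thr2.r0=0 thr2.r1=2
thr0.r0=2 thr2.r0=1 thr2.r1=0
thr0.r0=2 thr2.r0=1 thr2.r1=2
thr0.r0=2 thr2.r0=2 thr2.r1=2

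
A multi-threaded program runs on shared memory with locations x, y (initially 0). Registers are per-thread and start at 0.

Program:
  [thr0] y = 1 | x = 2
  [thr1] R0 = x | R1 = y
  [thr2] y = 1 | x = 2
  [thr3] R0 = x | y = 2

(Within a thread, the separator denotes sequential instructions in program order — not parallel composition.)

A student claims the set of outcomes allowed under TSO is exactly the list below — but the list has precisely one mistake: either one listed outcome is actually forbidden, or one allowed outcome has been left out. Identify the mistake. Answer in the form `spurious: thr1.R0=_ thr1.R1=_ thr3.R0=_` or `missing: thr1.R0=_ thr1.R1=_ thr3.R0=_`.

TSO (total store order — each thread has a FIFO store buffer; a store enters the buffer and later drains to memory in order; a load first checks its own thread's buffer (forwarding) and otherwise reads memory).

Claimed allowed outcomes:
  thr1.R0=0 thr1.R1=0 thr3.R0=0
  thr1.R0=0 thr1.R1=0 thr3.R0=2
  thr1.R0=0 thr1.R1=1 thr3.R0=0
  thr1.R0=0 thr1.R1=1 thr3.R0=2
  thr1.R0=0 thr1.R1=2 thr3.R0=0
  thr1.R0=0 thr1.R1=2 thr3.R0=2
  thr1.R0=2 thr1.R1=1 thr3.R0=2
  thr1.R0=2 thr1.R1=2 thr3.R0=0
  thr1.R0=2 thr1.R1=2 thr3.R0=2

missing: thr1.R0=2 thr1.R1=1 thr3.R0=0

outcome vector order: (thr1.R0,thr1.R1,thr3.R0)
TSO (10): (0,0,0); (0,0,2); (0,1,0); (0,1,2); (0,2,0); (0,2,2); (2,1,0); (2,1,2); (2,2,0); (2,2,2)
TSO∖claimed = {(2,1,0)}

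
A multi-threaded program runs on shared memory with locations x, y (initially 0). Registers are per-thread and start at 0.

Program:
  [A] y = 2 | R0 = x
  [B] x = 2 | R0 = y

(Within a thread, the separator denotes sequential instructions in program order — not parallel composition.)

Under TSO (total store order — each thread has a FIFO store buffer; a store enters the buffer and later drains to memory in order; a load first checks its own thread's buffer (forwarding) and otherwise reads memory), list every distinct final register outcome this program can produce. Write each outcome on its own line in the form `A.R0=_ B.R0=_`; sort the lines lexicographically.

A.R0=0 B.R0=0
A.R0=0 B.R0=2
A.R0=2 B.R0=0
A.R0=2 B.R0=2

outcome vector order: (A.R0,B.R0)
|TSO outcomes| = 4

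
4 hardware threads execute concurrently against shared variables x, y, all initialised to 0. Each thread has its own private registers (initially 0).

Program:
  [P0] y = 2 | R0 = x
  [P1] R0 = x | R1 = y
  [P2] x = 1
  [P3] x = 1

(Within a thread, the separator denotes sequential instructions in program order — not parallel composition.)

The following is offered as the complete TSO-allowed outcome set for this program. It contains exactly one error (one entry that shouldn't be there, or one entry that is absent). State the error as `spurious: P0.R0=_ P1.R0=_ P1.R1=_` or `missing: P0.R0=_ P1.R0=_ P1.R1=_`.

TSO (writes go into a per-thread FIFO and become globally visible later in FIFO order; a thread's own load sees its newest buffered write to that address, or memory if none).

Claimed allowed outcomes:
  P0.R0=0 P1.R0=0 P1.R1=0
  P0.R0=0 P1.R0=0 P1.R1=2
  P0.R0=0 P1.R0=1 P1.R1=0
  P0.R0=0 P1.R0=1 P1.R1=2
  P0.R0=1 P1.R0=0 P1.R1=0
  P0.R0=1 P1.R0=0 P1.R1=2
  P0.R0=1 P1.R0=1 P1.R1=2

outcome vector order: (P0.R0,P1.R0,P1.R1)
under TSO → 0/0/0 0/0/2 0/1/0 0/1/2 1/0/0 1/0/2 1/1/0 1/1/2
TSO∖claimed = {1/1/0}

missing: P0.R0=1 P1.R0=1 P1.R1=0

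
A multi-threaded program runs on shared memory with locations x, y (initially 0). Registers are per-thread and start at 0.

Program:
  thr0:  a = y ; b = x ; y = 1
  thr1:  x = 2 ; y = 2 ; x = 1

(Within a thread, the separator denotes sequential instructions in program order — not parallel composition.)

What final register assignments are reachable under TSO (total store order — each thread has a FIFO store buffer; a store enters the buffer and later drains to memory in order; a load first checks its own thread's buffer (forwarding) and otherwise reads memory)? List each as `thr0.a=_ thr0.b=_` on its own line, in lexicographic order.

outcome vector order: (thr0.a,thr0.b)
|TSO outcomes| = 5

thr0.a=0 thr0.b=0
thr0.a=0 thr0.b=1
thr0.a=0 thr0.b=2
thr0.a=2 thr0.b=1
thr0.a=2 thr0.b=2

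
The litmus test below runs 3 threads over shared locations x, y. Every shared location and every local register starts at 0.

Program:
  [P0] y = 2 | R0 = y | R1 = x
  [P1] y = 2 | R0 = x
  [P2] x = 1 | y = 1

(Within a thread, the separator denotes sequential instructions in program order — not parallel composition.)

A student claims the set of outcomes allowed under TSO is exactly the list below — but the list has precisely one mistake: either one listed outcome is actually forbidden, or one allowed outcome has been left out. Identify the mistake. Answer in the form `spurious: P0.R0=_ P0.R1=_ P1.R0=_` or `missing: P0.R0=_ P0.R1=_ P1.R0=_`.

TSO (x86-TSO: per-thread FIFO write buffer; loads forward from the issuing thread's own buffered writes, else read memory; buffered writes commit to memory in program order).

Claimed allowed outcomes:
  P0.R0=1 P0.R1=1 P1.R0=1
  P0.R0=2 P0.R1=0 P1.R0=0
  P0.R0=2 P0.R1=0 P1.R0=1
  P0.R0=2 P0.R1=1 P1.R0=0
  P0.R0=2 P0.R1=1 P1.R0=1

missing: P0.R0=1 P0.R1=1 P1.R0=0

outcome vector order: (P0.R0,P0.R1,P1.R0)
under TSO → <1 1 0> <1 1 1> <2 0 0> <2 0 1> <2 1 0> <2 1 1>
TSO∖claimed = {<1 1 0>}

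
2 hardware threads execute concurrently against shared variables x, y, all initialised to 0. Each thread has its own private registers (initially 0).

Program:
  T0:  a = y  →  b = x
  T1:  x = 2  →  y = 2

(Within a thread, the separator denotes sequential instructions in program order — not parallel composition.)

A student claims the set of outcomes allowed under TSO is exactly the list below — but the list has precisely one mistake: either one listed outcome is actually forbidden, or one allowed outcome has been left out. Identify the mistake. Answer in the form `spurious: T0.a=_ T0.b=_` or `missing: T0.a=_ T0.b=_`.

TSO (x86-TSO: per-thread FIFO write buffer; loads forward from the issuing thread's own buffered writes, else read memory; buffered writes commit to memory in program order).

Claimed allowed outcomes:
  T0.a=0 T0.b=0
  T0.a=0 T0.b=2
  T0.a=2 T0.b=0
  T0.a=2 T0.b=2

outcome vector order: (T0.a,T0.b)
[TSO] allowed = {<0 0> <0 2> <2 2>}
claimed∖TSO = {<2 0>}

spurious: T0.a=2 T0.b=0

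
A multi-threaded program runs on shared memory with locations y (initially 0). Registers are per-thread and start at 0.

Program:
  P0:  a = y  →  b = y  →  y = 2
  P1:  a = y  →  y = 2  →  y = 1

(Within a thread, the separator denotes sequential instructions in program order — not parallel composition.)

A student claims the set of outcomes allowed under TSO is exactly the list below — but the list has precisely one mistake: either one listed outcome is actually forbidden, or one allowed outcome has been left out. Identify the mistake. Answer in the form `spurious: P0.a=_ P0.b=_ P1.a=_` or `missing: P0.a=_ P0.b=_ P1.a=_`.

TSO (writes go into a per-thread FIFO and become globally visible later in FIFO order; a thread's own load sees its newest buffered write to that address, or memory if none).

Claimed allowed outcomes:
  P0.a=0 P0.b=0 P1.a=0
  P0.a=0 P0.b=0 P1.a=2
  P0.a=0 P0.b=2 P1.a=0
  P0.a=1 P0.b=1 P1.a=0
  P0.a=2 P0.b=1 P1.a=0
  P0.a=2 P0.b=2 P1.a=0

missing: P0.a=0 P0.b=1 P1.a=0

outcome vector order: (P0.a,P0.b,P1.a)
TSO (7): <0 0 0> <0 0 2> <0 1 0> <0 2 0> <1 1 0> <2 1 0> <2 2 0>
TSO∖claimed = {<0 1 0>}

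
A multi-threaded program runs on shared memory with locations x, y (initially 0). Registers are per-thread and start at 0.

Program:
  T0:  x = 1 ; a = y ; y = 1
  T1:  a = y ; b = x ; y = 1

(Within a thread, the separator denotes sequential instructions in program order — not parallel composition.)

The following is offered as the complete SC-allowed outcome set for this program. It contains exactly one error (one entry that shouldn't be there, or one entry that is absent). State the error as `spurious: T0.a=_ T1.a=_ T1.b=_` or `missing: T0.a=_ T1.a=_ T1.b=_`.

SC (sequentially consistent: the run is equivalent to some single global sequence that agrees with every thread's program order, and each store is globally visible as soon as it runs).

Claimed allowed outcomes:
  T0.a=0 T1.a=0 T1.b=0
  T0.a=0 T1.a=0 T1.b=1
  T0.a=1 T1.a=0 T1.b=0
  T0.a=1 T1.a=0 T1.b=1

outcome vector order: (T0.a,T1.a,T1.b)
SC (5): 0/0/0, 0/0/1, 0/1/1, 1/0/0, 1/0/1
SC∖claimed = {0/1/1}

missing: T0.a=0 T1.a=1 T1.b=1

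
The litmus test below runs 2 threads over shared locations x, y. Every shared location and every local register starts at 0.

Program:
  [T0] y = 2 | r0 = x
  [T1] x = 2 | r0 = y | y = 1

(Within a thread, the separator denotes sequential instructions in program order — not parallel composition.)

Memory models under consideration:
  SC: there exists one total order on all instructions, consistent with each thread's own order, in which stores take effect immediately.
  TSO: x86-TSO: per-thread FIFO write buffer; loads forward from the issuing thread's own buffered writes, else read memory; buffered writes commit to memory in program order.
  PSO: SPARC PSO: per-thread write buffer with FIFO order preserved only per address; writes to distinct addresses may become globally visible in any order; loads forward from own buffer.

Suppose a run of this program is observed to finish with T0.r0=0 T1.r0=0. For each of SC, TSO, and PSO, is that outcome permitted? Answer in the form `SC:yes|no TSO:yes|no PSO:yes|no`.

SC:no TSO:yes PSO:yes

outcome vector order: (T0.r0,T1.r0)
SC: 3 outcomes — {(0,2); (2,0); (2,2)}
TSO: 4 outcomes — {(0,0); (0,2); (2,0); (2,2)}
PSO: 4 outcomes — {(0,0); (0,2); (2,0); (2,2)}
target (0,0) ∈ {TSO,PSO}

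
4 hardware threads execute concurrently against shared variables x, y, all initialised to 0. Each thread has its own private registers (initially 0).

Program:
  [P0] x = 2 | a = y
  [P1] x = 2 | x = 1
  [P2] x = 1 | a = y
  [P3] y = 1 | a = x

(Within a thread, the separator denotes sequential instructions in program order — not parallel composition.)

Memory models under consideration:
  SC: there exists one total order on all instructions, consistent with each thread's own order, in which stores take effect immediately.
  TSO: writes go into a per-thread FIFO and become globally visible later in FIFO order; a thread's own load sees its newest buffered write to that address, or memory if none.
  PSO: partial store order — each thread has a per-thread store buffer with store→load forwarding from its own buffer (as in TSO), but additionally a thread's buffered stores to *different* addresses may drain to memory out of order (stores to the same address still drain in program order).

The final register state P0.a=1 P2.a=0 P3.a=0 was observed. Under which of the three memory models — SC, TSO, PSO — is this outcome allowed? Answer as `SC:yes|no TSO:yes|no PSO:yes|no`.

outcome vector order: (P0.a,P2.a,P3.a)
SC (9): 0/0/1, 0/0/2, 0/1/1, 0/1/2, 1/0/1, 1/0/2, 1/1/0, 1/1/1, 1/1/2
TSO (12): 0/0/0, 0/0/1, 0/0/2, 0/1/0, 0/1/1, 0/1/2, 1/0/0, 1/0/1, 1/0/2, 1/1/0, 1/1/1, 1/1/2
PSO (12): 0/0/0, 0/0/1, 0/0/2, 0/1/0, 0/1/1, 0/1/2, 1/0/0, 1/0/1, 1/0/2, 1/1/0, 1/1/1, 1/1/2
target 1/0/0 ∈ {TSO,PSO}

SC:no TSO:yes PSO:yes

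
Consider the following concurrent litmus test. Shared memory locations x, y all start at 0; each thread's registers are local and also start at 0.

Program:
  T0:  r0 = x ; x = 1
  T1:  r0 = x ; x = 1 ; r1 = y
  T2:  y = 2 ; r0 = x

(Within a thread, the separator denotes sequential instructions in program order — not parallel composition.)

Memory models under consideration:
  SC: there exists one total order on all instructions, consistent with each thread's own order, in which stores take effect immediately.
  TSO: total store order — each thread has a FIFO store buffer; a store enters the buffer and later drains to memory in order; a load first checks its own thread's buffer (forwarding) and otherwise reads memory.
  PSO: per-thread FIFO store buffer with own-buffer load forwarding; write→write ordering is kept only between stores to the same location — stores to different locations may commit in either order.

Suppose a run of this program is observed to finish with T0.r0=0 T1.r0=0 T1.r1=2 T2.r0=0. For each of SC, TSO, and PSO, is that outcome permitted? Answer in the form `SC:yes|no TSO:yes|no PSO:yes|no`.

SC:yes TSO:yes PSO:yes

outcome vector order: (T0.r0,T1.r0,T1.r1,T2.r0)
SC: 9 outcomes — {0001; 0020; 0021; 0101; 0120; 0121; 1001; 1020; 1021}
TSO: 12 outcomes — {0000; 0001; 0020; 0021; 0100; 0101; 0120; 0121; 1000; 1001; 1020; 1021}
PSO: 12 outcomes — {0000; 0001; 0020; 0021; 0100; 0101; 0120; 0121; 1000; 1001; 1020; 1021}
target 0020 ∈ {SC,TSO,PSO}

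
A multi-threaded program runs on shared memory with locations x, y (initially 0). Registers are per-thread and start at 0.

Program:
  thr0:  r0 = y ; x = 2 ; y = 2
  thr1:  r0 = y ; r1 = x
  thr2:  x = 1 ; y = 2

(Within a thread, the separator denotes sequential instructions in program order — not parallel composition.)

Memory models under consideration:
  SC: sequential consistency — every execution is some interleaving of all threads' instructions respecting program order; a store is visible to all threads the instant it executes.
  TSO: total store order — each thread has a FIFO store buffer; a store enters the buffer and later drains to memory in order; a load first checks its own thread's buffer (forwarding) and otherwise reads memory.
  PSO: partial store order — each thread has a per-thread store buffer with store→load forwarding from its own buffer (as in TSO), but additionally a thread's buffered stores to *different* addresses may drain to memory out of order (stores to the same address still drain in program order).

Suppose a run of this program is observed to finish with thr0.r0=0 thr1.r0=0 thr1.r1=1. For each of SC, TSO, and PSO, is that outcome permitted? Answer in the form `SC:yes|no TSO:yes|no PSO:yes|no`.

SC:yes TSO:yes PSO:yes

outcome vector order: (thr0.r0,thr1.r0,thr1.r1)
SC (10): 0/0/0, 0/0/1, 0/0/2, 0/2/1, 0/2/2, 2/0/0, 2/0/1, 2/0/2, 2/2/1, 2/2/2
TSO (10): 0/0/0, 0/0/1, 0/0/2, 0/2/1, 0/2/2, 2/0/0, 2/0/1, 2/0/2, 2/2/1, 2/2/2
PSO (12): 0/0/0, 0/0/1, 0/0/2, 0/2/0, 0/2/1, 0/2/2, 2/0/0, 2/0/1, 2/0/2, 2/2/0, 2/2/1, 2/2/2
target 0/0/1 ∈ {SC,TSO,PSO}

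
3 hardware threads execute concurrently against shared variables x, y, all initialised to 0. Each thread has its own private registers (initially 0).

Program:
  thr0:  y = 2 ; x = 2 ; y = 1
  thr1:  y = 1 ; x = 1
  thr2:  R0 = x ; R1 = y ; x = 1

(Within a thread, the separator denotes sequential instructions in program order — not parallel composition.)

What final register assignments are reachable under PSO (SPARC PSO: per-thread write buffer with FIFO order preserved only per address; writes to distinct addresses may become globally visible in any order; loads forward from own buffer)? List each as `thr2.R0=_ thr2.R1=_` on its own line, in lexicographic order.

outcome vector order: (thr2.R0,thr2.R1)
|PSO outcomes| = 9

thr2.R0=0 thr2.R1=0
thr2.R0=0 thr2.R1=1
thr2.R0=0 thr2.R1=2
thr2.R0=1 thr2.R1=0
thr2.R0=1 thr2.R1=1
thr2.R0=1 thr2.R1=2
thr2.R0=2 thr2.R1=0
thr2.R0=2 thr2.R1=1
thr2.R0=2 thr2.R1=2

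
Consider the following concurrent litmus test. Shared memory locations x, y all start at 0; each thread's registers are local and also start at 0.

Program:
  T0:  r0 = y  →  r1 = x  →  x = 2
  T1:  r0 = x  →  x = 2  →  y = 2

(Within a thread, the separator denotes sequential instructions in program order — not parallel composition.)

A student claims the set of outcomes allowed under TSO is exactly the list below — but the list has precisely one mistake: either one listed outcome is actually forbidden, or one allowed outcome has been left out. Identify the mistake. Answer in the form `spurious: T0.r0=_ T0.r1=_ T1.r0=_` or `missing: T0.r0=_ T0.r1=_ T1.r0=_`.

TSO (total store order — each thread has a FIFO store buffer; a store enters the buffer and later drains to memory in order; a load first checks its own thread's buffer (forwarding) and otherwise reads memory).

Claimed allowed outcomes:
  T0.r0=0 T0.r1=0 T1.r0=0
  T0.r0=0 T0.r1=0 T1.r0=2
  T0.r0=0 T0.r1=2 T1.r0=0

outcome vector order: (T0.r0,T0.r1,T1.r0)
TSO (4): <0 0 0>; <0 0 2>; <0 2 0>; <2 2 0>
TSO∖claimed = {<2 2 0>}

missing: T0.r0=2 T0.r1=2 T1.r0=0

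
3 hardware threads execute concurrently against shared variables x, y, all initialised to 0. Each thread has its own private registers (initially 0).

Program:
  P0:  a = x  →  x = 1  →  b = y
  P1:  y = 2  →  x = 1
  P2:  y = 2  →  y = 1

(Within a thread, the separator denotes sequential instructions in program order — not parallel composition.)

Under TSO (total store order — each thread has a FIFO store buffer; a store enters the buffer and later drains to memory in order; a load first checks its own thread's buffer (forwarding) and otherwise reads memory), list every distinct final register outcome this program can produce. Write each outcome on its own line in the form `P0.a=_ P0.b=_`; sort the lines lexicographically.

outcome vector order: (P0.a,P0.b)
|TSO outcomes| = 5

P0.a=0 P0.b=0
P0.a=0 P0.b=1
P0.a=0 P0.b=2
P0.a=1 P0.b=1
P0.a=1 P0.b=2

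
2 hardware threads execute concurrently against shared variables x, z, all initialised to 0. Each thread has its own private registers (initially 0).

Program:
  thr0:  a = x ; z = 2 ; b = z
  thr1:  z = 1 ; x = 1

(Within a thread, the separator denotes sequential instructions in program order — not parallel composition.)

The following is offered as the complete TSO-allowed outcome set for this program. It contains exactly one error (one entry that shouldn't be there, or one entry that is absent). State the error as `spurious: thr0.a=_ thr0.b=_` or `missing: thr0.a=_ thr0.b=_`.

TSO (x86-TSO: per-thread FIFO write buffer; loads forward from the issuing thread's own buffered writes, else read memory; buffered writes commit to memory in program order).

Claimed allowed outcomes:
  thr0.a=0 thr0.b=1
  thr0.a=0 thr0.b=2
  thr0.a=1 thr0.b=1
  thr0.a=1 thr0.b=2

spurious: thr0.a=1 thr0.b=1

outcome vector order: (thr0.a,thr0.b)
[TSO] allowed = {01, 02, 12}
claimed∖TSO = {11}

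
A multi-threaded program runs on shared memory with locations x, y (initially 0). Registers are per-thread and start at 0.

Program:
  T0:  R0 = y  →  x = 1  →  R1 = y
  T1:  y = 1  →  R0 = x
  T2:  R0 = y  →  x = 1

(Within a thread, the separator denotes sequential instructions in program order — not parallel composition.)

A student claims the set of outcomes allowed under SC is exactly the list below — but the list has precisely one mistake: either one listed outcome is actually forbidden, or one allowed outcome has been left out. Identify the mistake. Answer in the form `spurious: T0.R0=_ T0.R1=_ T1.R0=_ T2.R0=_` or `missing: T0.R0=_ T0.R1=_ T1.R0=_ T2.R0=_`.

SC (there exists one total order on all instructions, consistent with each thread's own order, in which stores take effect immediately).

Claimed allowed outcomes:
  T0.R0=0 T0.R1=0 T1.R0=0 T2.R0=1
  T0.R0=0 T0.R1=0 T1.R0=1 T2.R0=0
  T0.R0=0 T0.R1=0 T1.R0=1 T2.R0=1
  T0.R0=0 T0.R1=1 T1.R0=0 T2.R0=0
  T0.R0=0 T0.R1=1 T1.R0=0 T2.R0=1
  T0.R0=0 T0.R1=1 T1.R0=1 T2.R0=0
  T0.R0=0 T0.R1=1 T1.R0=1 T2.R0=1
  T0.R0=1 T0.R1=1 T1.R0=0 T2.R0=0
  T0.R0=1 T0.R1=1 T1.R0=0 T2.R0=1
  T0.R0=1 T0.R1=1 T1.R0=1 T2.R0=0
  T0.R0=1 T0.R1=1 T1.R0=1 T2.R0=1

spurious: T0.R0=0 T0.R1=0 T1.R0=0 T2.R0=1

outcome vector order: (T0.R0,T0.R1,T1.R0,T2.R0)
[SC] allowed = {0010; 0011; 0100; 0101; 0110; 0111; 1100; 1101; 1110; 1111}
claimed∖SC = {0001}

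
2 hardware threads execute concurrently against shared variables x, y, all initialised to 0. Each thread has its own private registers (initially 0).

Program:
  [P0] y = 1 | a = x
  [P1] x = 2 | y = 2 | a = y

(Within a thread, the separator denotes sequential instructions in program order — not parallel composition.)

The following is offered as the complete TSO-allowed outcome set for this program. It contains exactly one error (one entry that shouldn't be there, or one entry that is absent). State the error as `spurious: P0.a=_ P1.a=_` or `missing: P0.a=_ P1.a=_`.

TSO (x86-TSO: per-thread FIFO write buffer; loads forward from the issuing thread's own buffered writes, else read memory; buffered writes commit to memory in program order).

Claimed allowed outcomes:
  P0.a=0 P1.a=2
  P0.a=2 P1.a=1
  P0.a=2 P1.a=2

outcome vector order: (P0.a,P1.a)
TSO: 4 outcomes — {0/1, 0/2, 2/1, 2/2}
TSO∖claimed = {0/1}

missing: P0.a=0 P1.a=1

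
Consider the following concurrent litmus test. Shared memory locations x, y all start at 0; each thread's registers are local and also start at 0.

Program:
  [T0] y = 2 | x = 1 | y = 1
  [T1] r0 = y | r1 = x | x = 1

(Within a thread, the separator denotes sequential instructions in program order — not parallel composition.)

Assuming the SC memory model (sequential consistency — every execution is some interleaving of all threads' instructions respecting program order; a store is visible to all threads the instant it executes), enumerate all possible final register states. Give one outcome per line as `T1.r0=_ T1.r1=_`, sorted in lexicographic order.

T1.r0=0 T1.r1=0
T1.r0=0 T1.r1=1
T1.r0=1 T1.r1=1
T1.r0=2 T1.r1=0
T1.r0=2 T1.r1=1

outcome vector order: (T1.r0,T1.r1)
|SC outcomes| = 5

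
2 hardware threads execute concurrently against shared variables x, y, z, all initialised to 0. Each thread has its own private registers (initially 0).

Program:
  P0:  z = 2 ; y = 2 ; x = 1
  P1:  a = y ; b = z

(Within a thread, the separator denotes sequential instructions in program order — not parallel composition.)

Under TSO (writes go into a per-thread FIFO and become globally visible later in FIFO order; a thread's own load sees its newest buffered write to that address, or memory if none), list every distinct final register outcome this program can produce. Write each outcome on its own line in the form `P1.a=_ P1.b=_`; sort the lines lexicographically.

P1.a=0 P1.b=0
P1.a=0 P1.b=2
P1.a=2 P1.b=2

outcome vector order: (P1.a,P1.b)
|TSO outcomes| = 3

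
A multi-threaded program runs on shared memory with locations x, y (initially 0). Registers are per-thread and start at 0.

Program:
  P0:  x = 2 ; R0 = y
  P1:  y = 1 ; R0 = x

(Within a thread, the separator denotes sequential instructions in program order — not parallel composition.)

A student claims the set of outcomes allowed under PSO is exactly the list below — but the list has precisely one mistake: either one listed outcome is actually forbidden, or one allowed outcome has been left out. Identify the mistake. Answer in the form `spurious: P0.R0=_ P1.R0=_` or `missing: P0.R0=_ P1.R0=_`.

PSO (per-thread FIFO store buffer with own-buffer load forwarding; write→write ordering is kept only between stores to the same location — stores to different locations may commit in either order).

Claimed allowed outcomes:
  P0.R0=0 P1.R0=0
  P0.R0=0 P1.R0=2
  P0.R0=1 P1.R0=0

outcome vector order: (P0.R0,P1.R0)
PSO: 4 outcomes — {00 02 10 12}
PSO∖claimed = {12}

missing: P0.R0=1 P1.R0=2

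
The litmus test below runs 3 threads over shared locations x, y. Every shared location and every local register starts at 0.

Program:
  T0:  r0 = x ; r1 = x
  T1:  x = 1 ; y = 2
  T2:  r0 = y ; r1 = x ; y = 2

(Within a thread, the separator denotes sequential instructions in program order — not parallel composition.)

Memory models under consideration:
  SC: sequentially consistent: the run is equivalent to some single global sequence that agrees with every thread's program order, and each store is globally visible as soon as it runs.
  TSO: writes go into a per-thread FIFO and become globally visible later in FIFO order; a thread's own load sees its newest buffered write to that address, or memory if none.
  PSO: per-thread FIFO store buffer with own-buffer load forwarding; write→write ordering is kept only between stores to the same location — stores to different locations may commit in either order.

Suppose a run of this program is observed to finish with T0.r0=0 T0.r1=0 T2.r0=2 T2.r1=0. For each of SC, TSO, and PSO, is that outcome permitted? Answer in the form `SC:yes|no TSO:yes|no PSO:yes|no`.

SC:no TSO:no PSO:yes

outcome vector order: (T0.r0,T0.r1,T2.r0,T2.r1)
SC: 9 outcomes — {0/0/0/0, 0/0/0/1, 0/0/2/1, 0/1/0/0, 0/1/0/1, 0/1/2/1, 1/1/0/0, 1/1/0/1, 1/1/2/1}
TSO: 9 outcomes — {0/0/0/0, 0/0/0/1, 0/0/2/1, 0/1/0/0, 0/1/0/1, 0/1/2/1, 1/1/0/0, 1/1/0/1, 1/1/2/1}
PSO: 12 outcomes — {0/0/0/0, 0/0/0/1, 0/0/2/0, 0/0/2/1, 0/1/0/0, 0/1/0/1, 0/1/2/0, 0/1/2/1, 1/1/0/0, 1/1/0/1, 1/1/2/0, 1/1/2/1}
target 0/0/2/0 ∈ {PSO}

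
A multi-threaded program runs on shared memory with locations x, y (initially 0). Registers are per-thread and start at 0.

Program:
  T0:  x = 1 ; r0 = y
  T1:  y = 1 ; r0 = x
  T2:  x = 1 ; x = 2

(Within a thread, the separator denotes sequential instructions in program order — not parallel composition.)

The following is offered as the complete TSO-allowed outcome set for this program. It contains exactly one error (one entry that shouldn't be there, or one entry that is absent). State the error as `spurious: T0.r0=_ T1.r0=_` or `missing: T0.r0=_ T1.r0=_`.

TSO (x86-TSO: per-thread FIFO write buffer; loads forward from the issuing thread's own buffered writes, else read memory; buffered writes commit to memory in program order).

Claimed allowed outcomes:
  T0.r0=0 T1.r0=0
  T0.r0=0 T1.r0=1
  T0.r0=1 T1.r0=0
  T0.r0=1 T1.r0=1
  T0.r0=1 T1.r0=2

missing: T0.r0=0 T1.r0=2

outcome vector order: (T0.r0,T1.r0)
[TSO] allowed = {(0,0); (0,1); (0,2); (1,0); (1,1); (1,2)}
TSO∖claimed = {(0,2)}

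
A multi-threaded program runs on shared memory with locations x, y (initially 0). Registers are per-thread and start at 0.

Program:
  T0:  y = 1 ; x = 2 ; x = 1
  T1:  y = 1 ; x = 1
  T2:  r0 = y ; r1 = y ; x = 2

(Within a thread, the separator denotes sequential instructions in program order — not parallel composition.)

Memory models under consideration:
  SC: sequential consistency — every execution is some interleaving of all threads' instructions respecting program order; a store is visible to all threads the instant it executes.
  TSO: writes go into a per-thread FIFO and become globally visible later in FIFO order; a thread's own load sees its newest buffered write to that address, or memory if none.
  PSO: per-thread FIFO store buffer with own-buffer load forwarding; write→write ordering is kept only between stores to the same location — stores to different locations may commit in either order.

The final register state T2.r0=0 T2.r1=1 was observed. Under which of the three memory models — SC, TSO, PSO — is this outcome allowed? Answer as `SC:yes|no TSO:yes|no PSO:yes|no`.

outcome vector order: (T2.r0,T2.r1)
[SC] allowed = {00, 01, 11}
[TSO] allowed = {00, 01, 11}
[PSO] allowed = {00, 01, 11}
target 01 ∈ {SC,TSO,PSO}

SC:yes TSO:yes PSO:yes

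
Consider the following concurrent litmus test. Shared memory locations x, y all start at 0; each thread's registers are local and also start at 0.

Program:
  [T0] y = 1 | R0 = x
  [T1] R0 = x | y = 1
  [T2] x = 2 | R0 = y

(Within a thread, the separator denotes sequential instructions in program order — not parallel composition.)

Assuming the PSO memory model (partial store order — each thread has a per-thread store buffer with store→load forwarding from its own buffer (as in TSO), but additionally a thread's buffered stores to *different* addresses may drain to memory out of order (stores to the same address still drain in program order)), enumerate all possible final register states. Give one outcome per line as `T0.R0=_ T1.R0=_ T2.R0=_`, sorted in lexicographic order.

T0.R0=0 T1.R0=0 T2.R0=0
T0.R0=0 T1.R0=0 T2.R0=1
T0.R0=0 T1.R0=2 T2.R0=0
T0.R0=0 T1.R0=2 T2.R0=1
T0.R0=2 T1.R0=0 T2.R0=0
T0.R0=2 T1.R0=0 T2.R0=1
T0.R0=2 T1.R0=2 T2.R0=0
T0.R0=2 T1.R0=2 T2.R0=1

outcome vector order: (T0.R0,T1.R0,T2.R0)
|PSO outcomes| = 8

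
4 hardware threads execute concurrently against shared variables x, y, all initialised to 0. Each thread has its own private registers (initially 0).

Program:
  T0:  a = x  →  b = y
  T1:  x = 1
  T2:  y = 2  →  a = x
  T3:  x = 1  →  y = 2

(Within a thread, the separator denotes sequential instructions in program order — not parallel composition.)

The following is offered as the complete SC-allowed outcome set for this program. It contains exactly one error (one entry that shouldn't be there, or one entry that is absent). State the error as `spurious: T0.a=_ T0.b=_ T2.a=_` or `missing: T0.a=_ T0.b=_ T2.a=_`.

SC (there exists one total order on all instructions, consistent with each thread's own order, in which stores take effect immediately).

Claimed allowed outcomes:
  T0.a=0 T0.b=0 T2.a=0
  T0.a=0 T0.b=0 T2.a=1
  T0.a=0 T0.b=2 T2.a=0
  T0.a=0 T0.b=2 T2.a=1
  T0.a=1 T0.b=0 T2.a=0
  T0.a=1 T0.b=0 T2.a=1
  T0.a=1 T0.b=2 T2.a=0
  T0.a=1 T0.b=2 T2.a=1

spurious: T0.a=1 T0.b=0 T2.a=0

outcome vector order: (T0.a,T0.b,T2.a)
SC: 7 outcomes — {(0,0,0), (0,0,1), (0,2,0), (0,2,1), (1,0,1), (1,2,0), (1,2,1)}
claimed∖SC = {(1,0,0)}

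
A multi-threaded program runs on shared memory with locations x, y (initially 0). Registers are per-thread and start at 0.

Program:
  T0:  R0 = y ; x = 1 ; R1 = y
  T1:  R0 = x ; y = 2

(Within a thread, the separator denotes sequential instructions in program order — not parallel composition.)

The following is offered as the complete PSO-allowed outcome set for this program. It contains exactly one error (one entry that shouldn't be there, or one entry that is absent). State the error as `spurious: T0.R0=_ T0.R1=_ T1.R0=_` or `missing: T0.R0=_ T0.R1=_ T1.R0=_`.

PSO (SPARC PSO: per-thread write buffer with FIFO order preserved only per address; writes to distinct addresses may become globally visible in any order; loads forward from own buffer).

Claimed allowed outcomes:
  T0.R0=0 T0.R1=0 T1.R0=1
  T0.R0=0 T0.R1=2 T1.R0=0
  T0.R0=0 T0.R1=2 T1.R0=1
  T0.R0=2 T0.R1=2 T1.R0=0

missing: T0.R0=0 T0.R1=0 T1.R0=0

outcome vector order: (T0.R0,T0.R1,T1.R0)
under PSO → <0 0 0>; <0 0 1>; <0 2 0>; <0 2 1>; <2 2 0>
PSO∖claimed = {<0 0 0>}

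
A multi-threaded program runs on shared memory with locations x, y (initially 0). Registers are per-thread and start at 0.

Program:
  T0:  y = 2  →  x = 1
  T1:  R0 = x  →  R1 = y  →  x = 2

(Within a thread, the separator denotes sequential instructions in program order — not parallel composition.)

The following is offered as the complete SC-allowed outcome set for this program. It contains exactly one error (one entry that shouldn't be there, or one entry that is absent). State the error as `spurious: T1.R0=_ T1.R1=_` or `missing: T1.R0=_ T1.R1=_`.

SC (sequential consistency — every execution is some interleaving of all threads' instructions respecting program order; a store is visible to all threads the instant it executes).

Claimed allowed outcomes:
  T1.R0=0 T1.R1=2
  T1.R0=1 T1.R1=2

missing: T1.R0=0 T1.R1=0

outcome vector order: (T1.R0,T1.R1)
[SC] allowed = {0/0 0/2 1/2}
SC∖claimed = {0/0}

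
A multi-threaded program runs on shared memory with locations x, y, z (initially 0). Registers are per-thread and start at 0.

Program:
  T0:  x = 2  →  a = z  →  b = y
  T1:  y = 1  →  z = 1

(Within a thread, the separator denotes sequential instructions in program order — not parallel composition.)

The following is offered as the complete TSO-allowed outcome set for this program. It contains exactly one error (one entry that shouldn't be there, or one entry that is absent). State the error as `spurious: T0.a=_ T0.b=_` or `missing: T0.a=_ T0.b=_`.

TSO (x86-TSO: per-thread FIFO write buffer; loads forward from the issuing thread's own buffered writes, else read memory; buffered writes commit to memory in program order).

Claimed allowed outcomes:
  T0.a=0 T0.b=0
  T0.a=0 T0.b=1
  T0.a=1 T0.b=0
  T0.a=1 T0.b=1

spurious: T0.a=1 T0.b=0

outcome vector order: (T0.a,T0.b)
TSO: 3 outcomes — {(0,0); (0,1); (1,1)}
claimed∖TSO = {(1,0)}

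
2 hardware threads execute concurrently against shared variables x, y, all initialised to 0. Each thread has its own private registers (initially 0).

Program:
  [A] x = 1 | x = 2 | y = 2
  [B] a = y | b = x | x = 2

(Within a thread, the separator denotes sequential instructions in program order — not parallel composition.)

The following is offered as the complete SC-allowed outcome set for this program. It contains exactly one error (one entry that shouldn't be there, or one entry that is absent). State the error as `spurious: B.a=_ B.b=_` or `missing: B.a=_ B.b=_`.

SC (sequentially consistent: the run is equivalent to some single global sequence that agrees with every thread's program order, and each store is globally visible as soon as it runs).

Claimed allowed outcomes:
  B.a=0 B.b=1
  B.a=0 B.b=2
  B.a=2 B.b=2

missing: B.a=0 B.b=0

outcome vector order: (B.a,B.b)
under SC → <0 0> <0 1> <0 2> <2 2>
SC∖claimed = {<0 0>}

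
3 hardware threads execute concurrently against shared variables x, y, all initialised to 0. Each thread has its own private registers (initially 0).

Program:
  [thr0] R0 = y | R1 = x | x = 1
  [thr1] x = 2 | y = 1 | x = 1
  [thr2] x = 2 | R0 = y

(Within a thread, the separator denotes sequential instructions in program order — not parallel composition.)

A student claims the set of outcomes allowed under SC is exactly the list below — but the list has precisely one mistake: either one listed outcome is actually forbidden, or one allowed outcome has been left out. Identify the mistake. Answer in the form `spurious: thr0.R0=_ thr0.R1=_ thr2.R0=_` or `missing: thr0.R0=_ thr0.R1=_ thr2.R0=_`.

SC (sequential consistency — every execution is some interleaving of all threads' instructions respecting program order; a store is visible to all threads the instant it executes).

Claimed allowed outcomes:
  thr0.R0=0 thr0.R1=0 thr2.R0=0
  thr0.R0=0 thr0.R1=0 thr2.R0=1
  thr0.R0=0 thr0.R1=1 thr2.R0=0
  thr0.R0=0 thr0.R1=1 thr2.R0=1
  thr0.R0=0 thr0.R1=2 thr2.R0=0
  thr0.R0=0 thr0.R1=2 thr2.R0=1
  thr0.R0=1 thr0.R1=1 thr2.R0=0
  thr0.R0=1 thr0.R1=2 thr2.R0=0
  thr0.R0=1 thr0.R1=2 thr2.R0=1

missing: thr0.R0=1 thr0.R1=1 thr2.R0=1

outcome vector order: (thr0.R0,thr0.R1,thr2.R0)
under SC → 0/0/0 0/0/1 0/1/0 0/1/1 0/2/0 0/2/1 1/1/0 1/1/1 1/2/0 1/2/1
SC∖claimed = {1/1/1}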